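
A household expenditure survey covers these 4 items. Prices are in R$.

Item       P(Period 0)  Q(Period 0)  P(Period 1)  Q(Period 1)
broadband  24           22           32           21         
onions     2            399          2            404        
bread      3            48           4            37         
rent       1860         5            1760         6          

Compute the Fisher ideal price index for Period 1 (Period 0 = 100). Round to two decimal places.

Laspeyres component (base-period weights):
ΣP(Period 1)Q(Period 0) = 32×22 + 2×399 + 4×48 + 1760×5 = 704 + 798 + 192 + 8800 = 10494
ΣP(Period 0)Q(Period 0) = 24×22 + 2×399 + 3×48 + 1860×5 = 528 + 798 + 144 + 9300 = 10770
L = 10494 / 10770 × 100 = 97.4373
Paasche component (current-period weights):
ΣP(Period 1)Q(Period 1) = 32×21 + 2×404 + 4×37 + 1760×6 = 672 + 808 + 148 + 10560 = 12188
ΣP(Period 0)Q(Period 1) = 24×21 + 2×404 + 3×37 + 1860×6 = 504 + 808 + 111 + 11160 = 12583
P = 12188 / 12583 × 100 = 96.8608
Fisher = √(L × P) = √(97.4373 × 96.8608) = 97.1487

97.15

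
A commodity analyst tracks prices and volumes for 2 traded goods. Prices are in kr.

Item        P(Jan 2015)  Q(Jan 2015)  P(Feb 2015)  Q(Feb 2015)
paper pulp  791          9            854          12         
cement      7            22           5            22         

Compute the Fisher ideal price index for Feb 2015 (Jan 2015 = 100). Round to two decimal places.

107.29

Laspeyres component (base-period weights):
ΣP(Feb 2015)Q(Jan 2015) = 854×9 + 5×22 = 7686 + 110 = 7796
ΣP(Jan 2015)Q(Jan 2015) = 791×9 + 7×22 = 7119 + 154 = 7273
L = 7796 / 7273 × 100 = 107.1910
Paasche component (current-period weights):
ΣP(Feb 2015)Q(Feb 2015) = 854×12 + 5×22 = 10248 + 110 = 10358
ΣP(Jan 2015)Q(Feb 2015) = 791×12 + 7×22 = 9492 + 154 = 9646
P = 10358 / 9646 × 100 = 107.3813
Fisher = √(L × P) = √(107.1910 × 107.3813) = 107.2861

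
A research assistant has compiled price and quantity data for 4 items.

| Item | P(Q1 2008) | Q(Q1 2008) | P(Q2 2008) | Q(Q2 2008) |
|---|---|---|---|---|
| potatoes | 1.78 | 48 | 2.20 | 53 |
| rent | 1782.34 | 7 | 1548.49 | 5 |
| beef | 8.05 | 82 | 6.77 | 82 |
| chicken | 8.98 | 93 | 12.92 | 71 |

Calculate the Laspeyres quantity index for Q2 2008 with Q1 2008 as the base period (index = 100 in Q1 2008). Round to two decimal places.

Laspeyres quantity index uses base-period prices as weights.
ΣP(Q1 2008)·Q(Q2 2008) = 1.78×53 + 1782.34×5 + 8.05×82 + 8.98×71 = 94.34 + 8911.7 + 660.1 + 637.58 = 10303.72
ΣP(Q1 2008)·Q(Q1 2008) = 1.78×48 + 1782.34×7 + 8.05×82 + 8.98×93 = 85.44 + 12476.38 + 660.1 + 835.14 = 14057.06
Index = 10303.72 / 14057.06 × 100 = 73.2993

73.30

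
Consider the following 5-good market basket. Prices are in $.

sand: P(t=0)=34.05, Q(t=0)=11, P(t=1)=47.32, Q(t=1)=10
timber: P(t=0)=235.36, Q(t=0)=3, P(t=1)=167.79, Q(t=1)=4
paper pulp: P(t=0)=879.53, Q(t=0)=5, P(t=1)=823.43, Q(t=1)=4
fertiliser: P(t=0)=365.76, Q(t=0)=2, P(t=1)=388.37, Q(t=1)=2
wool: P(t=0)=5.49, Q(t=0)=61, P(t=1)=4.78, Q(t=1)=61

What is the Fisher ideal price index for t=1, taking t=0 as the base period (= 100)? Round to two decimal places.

94.37

Laspeyres component (base-period weights):
ΣP(t=1)Q(t=0) = 47.32×11 + 167.79×3 + 823.43×5 + 388.37×2 + 4.78×61 = 520.52 + 503.37 + 4117.15 + 776.74 + 291.58 = 6209.36
ΣP(t=0)Q(t=0) = 34.05×11 + 235.36×3 + 879.53×5 + 365.76×2 + 5.49×61 = 374.55 + 706.08 + 4397.65 + 731.52 + 334.89 = 6544.69
L = 6209.36 / 6544.69 × 100 = 94.8763
Paasche component (current-period weights):
ΣP(t=1)Q(t=1) = 47.32×10 + 167.79×4 + 823.43×4 + 388.37×2 + 4.78×61 = 473.2 + 671.16 + 3293.72 + 776.74 + 291.58 = 5506.4
ΣP(t=0)Q(t=1) = 34.05×10 + 235.36×4 + 879.53×4 + 365.76×2 + 5.49×61 = 340.5 + 941.44 + 3518.12 + 731.52 + 334.89 = 5866.47
P = 5506.4 / 5866.47 × 100 = 93.8622
Fisher = √(L × P) = √(94.8763 × 93.8622) = 94.3679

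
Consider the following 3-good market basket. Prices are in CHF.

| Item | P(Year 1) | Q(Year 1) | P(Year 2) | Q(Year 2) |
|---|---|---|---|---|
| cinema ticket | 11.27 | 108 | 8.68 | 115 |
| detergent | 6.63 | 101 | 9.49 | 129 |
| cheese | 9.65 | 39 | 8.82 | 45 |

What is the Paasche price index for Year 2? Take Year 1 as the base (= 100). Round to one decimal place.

Paasche price index uses current-period quantities as weights.
ΣP(Year 2)·Q(Year 2) = 8.68×115 + 9.49×129 + 8.82×45 = 998.2 + 1224.21 + 396.9 = 2619.31
ΣP(Year 1)·Q(Year 2) = 11.27×115 + 6.63×129 + 9.65×45 = 1296.05 + 855.27 + 434.25 = 2585.57
Index = 2619.31 / 2585.57 × 100 = 101.3049

101.3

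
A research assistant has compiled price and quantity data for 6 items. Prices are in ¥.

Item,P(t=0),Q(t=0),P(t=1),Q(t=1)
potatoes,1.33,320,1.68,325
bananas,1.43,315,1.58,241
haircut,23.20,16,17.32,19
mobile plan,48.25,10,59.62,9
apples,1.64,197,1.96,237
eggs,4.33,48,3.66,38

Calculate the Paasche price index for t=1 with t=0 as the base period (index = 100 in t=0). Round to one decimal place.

108.7

Paasche price index uses current-period quantities as weights.
ΣP(t=1)·Q(t=1) = 1.68×325 + 1.58×241 + 17.32×19 + 59.62×9 + 1.96×237 + 3.66×38 = 546 + 380.78 + 329.08 + 536.58 + 464.52 + 139.08 = 2396.04
ΣP(t=0)·Q(t=1) = 1.33×325 + 1.43×241 + 23.20×19 + 48.25×9 + 1.64×237 + 4.33×38 = 432.25 + 344.63 + 440.8 + 434.25 + 388.68 + 164.54 = 2205.15
Index = 2396.04 / 2205.15 × 100 = 108.6566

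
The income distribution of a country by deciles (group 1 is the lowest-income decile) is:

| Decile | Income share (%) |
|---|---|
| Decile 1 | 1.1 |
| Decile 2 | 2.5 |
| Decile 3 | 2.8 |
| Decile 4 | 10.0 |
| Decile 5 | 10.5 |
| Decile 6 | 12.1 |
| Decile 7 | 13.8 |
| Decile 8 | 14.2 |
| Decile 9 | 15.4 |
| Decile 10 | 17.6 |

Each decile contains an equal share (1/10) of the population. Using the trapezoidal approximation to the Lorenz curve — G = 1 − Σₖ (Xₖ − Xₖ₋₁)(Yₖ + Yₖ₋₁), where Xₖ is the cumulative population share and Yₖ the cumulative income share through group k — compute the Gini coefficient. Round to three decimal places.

Cumulative income shares Yₖ: 0.0110, 0.0360, 0.0640, 0.1640, 0.2690, 0.3900, 0.5280, 0.6700, 0.8240, 1.0000
Σ (Xₖ−Xₖ₋₁)(Yₖ+Yₖ₋₁) = (1/10)(0.0110+0.0000) + (1/10)(0.0360+0.0110) + (1/10)(0.0640+0.0360) + (1/10)(0.1640+0.0640) + (1/10)(0.2690+0.1640) + (1/10)(0.3900+0.2690) + (1/10)(0.5280+0.3900) + (1/10)(0.6700+0.5280) + (1/10)(0.8240+0.6700) + (1/10)(1.0000+0.8240)
  = 0.0011 + 0.0047 + 0.0100 + 0.0228 + 0.0433 + 0.0659 + 0.0918 + 0.1198 + 0.1494 + 0.1824 = 0.6912
G = 1 − 0.6912 = 0.3088

0.309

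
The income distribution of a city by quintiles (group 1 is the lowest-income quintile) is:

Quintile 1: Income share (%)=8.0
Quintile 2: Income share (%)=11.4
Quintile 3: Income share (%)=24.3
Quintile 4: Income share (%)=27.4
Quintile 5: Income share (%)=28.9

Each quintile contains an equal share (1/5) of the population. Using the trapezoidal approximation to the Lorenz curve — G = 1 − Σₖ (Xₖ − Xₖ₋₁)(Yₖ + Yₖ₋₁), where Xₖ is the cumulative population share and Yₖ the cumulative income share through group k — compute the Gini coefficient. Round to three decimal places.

Cumulative income shares Yₖ: 0.0800, 0.1940, 0.4370, 0.7110, 1.0000
Σ (Xₖ−Xₖ₋₁)(Yₖ+Yₖ₋₁) = (1/5)(0.0800+0.0000) + (1/5)(0.1940+0.0800) + (1/5)(0.4370+0.1940) + (1/5)(0.7110+0.4370) + (1/5)(1.0000+0.7110)
  = 0.0160 + 0.0548 + 0.1262 + 0.2296 + 0.3422 = 0.7688
G = 1 − 0.7688 = 0.2312

0.231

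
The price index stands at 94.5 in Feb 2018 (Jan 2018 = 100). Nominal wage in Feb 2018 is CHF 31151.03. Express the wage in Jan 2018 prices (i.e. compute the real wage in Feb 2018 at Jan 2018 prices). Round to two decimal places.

Real = Nominal ÷ (Index/100) = 31151.03 ÷ (94.5/100)
     = 31151.03 ÷ 0.945 = 32964.0529

32964.05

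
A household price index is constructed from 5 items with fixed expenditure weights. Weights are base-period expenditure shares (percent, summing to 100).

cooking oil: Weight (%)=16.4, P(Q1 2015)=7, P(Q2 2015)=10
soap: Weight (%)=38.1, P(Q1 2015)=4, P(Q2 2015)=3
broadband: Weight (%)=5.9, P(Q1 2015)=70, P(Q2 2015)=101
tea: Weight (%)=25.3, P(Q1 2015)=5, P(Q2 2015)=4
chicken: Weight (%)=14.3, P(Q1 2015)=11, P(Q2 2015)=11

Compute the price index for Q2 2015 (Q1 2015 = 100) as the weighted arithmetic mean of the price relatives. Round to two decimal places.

cooking oil: 16.4 × (10/7) = 16.4 × 1.428571 = 23.4286
soap: 38.1 × (3/4) = 38.1 × 0.750000 = 28.5750
broadband: 5.9 × (101/70) = 5.9 × 1.442857 = 8.5129
tea: 25.3 × (4/5) = 25.3 × 0.800000 = 20.2400
chicken: 14.3 × (11/11) = 14.3 × 1.000000 = 14.3000
Index = Σ wᵢ·(p₁ᵢ/p₀ᵢ) = 23.4286 + 28.5750 + 8.5129 + 20.2400 + 14.3000 = 95.0564

95.06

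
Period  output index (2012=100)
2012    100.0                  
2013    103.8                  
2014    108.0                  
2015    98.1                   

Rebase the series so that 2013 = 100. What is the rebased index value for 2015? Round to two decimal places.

94.51

Rebased(2015) = 98.1 / 103.8 × 100 = 94.5087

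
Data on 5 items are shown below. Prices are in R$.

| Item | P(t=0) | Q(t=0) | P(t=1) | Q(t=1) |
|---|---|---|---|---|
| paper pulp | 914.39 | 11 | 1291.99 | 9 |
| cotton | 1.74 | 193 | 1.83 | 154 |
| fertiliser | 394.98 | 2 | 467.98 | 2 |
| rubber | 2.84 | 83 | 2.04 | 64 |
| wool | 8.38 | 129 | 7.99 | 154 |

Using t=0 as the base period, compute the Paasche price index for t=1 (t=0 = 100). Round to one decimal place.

Paasche price index uses current-period quantities as weights.
ΣP(t=1)·Q(t=1) = 1291.99×9 + 1.83×154 + 467.98×2 + 2.04×64 + 7.99×154 = 11627.91 + 281.82 + 935.96 + 130.56 + 1230.46 = 14206.71
ΣP(t=0)·Q(t=1) = 914.39×9 + 1.74×154 + 394.98×2 + 2.84×64 + 8.38×154 = 8229.51 + 267.96 + 789.96 + 181.76 + 1290.52 = 10759.71
Index = 14206.71 / 10759.71 × 100 = 132.0362

132.0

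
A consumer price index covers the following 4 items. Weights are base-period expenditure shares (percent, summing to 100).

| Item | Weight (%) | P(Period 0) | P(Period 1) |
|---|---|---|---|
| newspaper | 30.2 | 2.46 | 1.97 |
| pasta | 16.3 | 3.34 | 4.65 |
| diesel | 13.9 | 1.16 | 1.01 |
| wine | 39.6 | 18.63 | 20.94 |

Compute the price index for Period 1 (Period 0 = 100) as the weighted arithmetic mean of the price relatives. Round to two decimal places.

103.49

newspaper: 30.2 × (1.97/2.46) = 30.2 × 0.800813 = 24.1846
pasta: 16.3 × (4.65/3.34) = 16.3 × 1.392216 = 22.6931
diesel: 13.9 × (1.01/1.16) = 13.9 × 0.870690 = 12.1026
wine: 39.6 × (20.94/18.63) = 39.6 × 1.123994 = 44.5101
Index = Σ wᵢ·(p₁ᵢ/p₀ᵢ) = 24.1846 + 22.6931 + 12.1026 + 44.5101 = 103.4904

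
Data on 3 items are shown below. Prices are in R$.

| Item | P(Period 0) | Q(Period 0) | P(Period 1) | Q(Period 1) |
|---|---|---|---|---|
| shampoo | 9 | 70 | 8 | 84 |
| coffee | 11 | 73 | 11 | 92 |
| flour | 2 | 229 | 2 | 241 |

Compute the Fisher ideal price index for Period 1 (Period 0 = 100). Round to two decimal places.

Laspeyres component (base-period weights):
ΣP(Period 1)Q(Period 0) = 8×70 + 11×73 + 2×229 = 560 + 803 + 458 = 1821
ΣP(Period 0)Q(Period 0) = 9×70 + 11×73 + 2×229 = 630 + 803 + 458 = 1891
L = 1821 / 1891 × 100 = 96.2983
Paasche component (current-period weights):
ΣP(Period 1)Q(Period 1) = 8×84 + 11×92 + 2×241 = 672 + 1012 + 482 = 2166
ΣP(Period 0)Q(Period 1) = 9×84 + 11×92 + 2×241 = 756 + 1012 + 482 = 2250
P = 2166 / 2250 × 100 = 96.2667
Fisher = √(L × P) = √(96.2983 × 96.2667) = 96.2825

96.28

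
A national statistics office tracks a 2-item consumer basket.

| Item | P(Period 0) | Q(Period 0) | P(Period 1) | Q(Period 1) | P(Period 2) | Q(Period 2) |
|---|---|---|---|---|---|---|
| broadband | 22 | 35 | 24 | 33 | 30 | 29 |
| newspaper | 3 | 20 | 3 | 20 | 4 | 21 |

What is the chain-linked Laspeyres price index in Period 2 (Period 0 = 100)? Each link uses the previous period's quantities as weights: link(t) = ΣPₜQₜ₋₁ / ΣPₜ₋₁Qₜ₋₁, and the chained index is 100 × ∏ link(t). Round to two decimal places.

136.18

Link Period 0→Period 1:
ΣP(Period 1)Q(Period 0) = 24×35 + 3×20 = 840 + 60 = 900
ΣP(Period 0)Q(Period 0) = 22×35 + 3×20 = 770 + 60 = 830
link = 900/830 = 1.084337
Link Period 1→Period 2:
ΣP(Period 2)Q(Period 1) = 30×33 + 4×20 = 990 + 80 = 1070
ΣP(Period 1)Q(Period 1) = 24×33 + 3×20 = 792 + 60 = 852
link = 1070/852 = 1.255869
Chained index = 100 × 1.084337 × 1.255869 = 136.1785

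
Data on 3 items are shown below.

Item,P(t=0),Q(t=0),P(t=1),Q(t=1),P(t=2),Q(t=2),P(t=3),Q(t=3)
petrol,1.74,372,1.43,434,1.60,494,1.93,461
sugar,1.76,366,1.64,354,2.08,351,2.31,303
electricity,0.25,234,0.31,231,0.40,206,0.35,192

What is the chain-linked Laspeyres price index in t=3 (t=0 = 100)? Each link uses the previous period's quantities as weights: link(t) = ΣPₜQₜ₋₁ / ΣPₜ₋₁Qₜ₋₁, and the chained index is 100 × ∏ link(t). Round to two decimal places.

Link t=0→t=1:
ΣP(t=1)Q(t=0) = 1.43×372 + 1.64×366 + 0.31×234 = 531.96 + 600.24 + 72.54 = 1204.74
ΣP(t=0)Q(t=0) = 1.74×372 + 1.76×366 + 0.25×234 = 647.28 + 644.16 + 58.5 = 1349.94
link = 1204.74/1349.94 = 0.892440
Link t=1→t=2:
ΣP(t=2)Q(t=1) = 1.60×434 + 2.08×354 + 0.40×231 = 694.4 + 736.32 + 92.4 = 1523.12
ΣP(t=1)Q(t=1) = 1.43×434 + 1.64×354 + 0.31×231 = 620.62 + 580.56 + 71.61 = 1272.79
link = 1523.12/1272.79 = 1.196678
Link t=2→t=3:
ΣP(t=3)Q(t=2) = 1.93×494 + 2.31×351 + 0.35×206 = 953.42 + 810.81 + 72.1 = 1836.33
ΣP(t=2)Q(t=2) = 1.60×494 + 2.08×351 + 0.40×206 = 790.4 + 730.08 + 82.4 = 1602.88
link = 1836.33/1602.88 = 1.145644
Chained index = 100 × 0.892440 × 1.196678 × 1.145644 = 122.3506

122.35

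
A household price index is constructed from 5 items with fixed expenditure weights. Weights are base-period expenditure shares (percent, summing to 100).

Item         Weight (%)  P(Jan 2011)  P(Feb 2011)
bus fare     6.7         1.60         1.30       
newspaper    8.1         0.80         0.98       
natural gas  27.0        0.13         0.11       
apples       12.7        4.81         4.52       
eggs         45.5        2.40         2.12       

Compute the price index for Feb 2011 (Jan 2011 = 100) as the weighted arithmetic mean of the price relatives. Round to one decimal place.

90.3

bus fare: 6.7 × (1.30/1.60) = 6.7 × 0.812500 = 5.4438
newspaper: 8.1 × (0.98/0.80) = 8.1 × 1.225000 = 9.9225
natural gas: 27.0 × (0.11/0.13) = 27.0 × 0.846154 = 22.8462
apples: 12.7 × (4.52/4.81) = 12.7 × 0.939709 = 11.9343
eggs: 45.5 × (2.12/2.40) = 45.5 × 0.883333 = 40.1917
Index = Σ wᵢ·(p₁ᵢ/p₀ᵢ) = 5.4438 + 9.9225 + 22.8462 + 11.9343 + 40.1917 = 90.3384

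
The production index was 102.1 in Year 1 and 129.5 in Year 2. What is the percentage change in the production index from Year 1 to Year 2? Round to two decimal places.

Change = (129.5 − 102.1) / 102.1 × 100
       = 27.4 / 102.1 × 100 = 26.8364%

26.84%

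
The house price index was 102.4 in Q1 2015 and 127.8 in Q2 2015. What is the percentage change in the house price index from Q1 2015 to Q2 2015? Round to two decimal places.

24.80%

Change = (127.8 − 102.4) / 102.4 × 100
       = 25.4 / 102.4 × 100 = 24.8047%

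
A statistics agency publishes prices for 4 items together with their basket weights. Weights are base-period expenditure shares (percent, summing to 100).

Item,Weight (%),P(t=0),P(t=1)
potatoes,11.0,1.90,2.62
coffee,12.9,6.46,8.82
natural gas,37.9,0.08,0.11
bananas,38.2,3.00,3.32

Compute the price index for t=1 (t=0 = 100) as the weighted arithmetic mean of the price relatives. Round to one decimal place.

potatoes: 11.0 × (2.62/1.90) = 11.0 × 1.378947 = 15.1684
coffee: 12.9 × (8.82/6.46) = 12.9 × 1.365325 = 17.6127
natural gas: 37.9 × (0.11/0.08) = 37.9 × 1.375000 = 52.1125
bananas: 38.2 × (3.32/3.00) = 38.2 × 1.106667 = 42.2747
Index = Σ wᵢ·(p₁ᵢ/p₀ᵢ) = 15.1684 + 17.6127 + 52.1125 + 42.2747 = 127.1683

127.2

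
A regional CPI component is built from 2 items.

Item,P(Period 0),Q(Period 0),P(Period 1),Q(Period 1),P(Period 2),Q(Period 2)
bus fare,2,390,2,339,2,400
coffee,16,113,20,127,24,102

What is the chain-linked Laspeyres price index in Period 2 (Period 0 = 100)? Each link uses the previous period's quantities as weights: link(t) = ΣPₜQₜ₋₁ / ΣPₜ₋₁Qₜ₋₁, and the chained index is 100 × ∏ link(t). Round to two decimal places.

136.01

Link Period 0→Period 1:
ΣP(Period 1)Q(Period 0) = 2×390 + 20×113 = 780 + 2260 = 3040
ΣP(Period 0)Q(Period 0) = 2×390 + 16×113 = 780 + 1808 = 2588
link = 3040/2588 = 1.174652
Link Period 1→Period 2:
ΣP(Period 2)Q(Period 1) = 2×339 + 24×127 = 678 + 3048 = 3726
ΣP(Period 1)Q(Period 1) = 2×339 + 20×127 = 678 + 2540 = 3218
link = 3726/3218 = 1.157862
Chained index = 100 × 1.174652 × 1.157862 = 136.0085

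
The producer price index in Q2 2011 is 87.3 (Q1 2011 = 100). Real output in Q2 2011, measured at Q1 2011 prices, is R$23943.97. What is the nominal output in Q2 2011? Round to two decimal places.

20903.09

Nominal = Real × (Index/100) = 23943.97 × (87.3/100)
        = 23943.97 × 0.873 = 20903.0858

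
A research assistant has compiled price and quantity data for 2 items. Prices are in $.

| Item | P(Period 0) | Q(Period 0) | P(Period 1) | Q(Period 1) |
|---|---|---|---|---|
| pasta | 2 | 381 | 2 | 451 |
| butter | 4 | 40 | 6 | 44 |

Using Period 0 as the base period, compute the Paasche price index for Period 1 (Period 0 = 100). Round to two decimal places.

Paasche price index uses current-period quantities as weights.
ΣP(Period 1)·Q(Period 1) = 2×451 + 6×44 = 902 + 264 = 1166
ΣP(Period 0)·Q(Period 1) = 2×451 + 4×44 = 902 + 176 = 1078
Index = 1166 / 1078 × 100 = 108.1633

108.16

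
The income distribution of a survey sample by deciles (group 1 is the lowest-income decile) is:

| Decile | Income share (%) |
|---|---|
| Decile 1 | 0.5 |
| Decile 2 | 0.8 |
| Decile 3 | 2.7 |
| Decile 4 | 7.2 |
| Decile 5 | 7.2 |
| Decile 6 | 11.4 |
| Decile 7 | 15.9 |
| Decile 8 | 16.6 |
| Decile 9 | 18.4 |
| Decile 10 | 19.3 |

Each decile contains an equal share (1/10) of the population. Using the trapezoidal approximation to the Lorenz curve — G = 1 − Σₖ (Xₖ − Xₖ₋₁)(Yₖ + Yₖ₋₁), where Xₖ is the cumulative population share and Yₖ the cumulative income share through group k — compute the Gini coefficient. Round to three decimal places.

0.392

Cumulative income shares Yₖ: 0.0050, 0.0130, 0.0400, 0.1120, 0.1840, 0.2980, 0.4570, 0.6230, 0.8070, 1.0000
Σ (Xₖ−Xₖ₋₁)(Yₖ+Yₖ₋₁) = (1/10)(0.0050+0.0000) + (1/10)(0.0130+0.0050) + (1/10)(0.0400+0.0130) + (1/10)(0.1120+0.0400) + (1/10)(0.1840+0.1120) + (1/10)(0.2980+0.1840) + (1/10)(0.4570+0.2980) + (1/10)(0.6230+0.4570) + (1/10)(0.8070+0.6230) + (1/10)(1.0000+0.8070)
  = 0.0005 + 0.0018 + 0.0053 + 0.0152 + 0.0296 + 0.0482 + 0.0755 + 0.1080 + 0.1430 + 0.1807 = 0.6078
G = 1 − 0.6078 = 0.3922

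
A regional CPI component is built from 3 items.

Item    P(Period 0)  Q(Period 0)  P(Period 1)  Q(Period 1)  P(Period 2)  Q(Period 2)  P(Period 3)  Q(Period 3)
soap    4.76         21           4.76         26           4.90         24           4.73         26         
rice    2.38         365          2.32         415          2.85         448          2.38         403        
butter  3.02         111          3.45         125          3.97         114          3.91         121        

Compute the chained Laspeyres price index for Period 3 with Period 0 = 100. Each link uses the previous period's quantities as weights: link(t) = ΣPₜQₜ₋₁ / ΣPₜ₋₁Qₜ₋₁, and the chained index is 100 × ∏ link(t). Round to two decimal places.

106.82

Link Period 0→Period 1:
ΣP(Period 1)Q(Period 0) = 4.76×21 + 2.32×365 + 3.45×111 = 99.96 + 846.8 + 382.95 = 1329.71
ΣP(Period 0)Q(Period 0) = 4.76×21 + 2.38×365 + 3.02×111 = 99.96 + 868.7 + 335.22 = 1303.88
link = 1329.71/1303.88 = 1.019810
Link Period 1→Period 2:
ΣP(Period 2)Q(Period 1) = 4.90×26 + 2.85×415 + 3.97×125 = 127.4 + 1182.75 + 496.25 = 1806.4
ΣP(Period 1)Q(Period 1) = 4.76×26 + 2.32×415 + 3.45×125 = 123.76 + 962.8 + 431.25 = 1517.81
link = 1806.4/1517.81 = 1.190136
Link Period 2→Period 3:
ΣP(Period 3)Q(Period 2) = 4.73×24 + 2.38×448 + 3.91×114 = 113.52 + 1066.24 + 445.74 = 1625.5
ΣP(Period 2)Q(Period 2) = 4.90×24 + 2.85×448 + 3.97×114 = 117.6 + 1276.8 + 452.58 = 1846.98
link = 1625.5/1846.98 = 0.880085
Chained index = 100 × 1.019810 × 1.190136 × 0.880085 = 106.8171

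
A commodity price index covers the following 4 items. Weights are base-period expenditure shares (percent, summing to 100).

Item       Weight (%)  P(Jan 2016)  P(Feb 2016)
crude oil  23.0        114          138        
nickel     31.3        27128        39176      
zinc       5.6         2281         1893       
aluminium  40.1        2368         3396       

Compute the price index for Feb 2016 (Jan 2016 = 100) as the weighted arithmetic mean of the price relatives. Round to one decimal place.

135.2

crude oil: 23.0 × (138/114) = 23.0 × 1.210526 = 27.8421
nickel: 31.3 × (39176/27128) = 31.3 × 1.444117 = 45.2009
zinc: 5.6 × (1893/2281) = 5.6 × 0.829899 = 4.6474
aluminium: 40.1 × (3396/2368) = 40.1 × 1.434122 = 57.5083
Index = Σ wᵢ·(p₁ᵢ/p₀ᵢ) = 27.8421 + 45.2009 + 4.6474 + 57.5083 = 135.1987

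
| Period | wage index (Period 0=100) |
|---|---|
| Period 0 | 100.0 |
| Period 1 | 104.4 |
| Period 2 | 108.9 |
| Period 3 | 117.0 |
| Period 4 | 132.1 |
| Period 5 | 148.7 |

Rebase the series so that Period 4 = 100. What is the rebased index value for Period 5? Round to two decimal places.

112.57

Rebased(Period 5) = 148.7 / 132.1 × 100 = 112.5662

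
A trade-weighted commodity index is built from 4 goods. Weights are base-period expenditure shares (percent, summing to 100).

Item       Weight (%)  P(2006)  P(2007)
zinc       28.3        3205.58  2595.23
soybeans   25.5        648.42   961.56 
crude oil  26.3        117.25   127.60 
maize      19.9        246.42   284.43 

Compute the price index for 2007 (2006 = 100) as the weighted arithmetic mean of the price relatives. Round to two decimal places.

112.32

zinc: 28.3 × (2595.23/3205.58) = 28.3 × 0.809598 = 22.9116
soybeans: 25.5 × (961.56/648.42) = 25.5 × 1.482928 = 37.8147
crude oil: 26.3 × (127.60/117.25) = 26.3 × 1.088273 = 28.6216
maize: 19.9 × (284.43/246.42) = 19.9 × 1.154249 = 22.9696
Index = Σ wᵢ·(p₁ᵢ/p₀ᵢ) = 22.9116 + 37.8147 + 28.6216 + 22.9696 = 112.3174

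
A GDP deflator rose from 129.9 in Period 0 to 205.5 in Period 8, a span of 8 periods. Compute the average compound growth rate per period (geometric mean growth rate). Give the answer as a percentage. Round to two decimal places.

5.90%

Growth factor = (205.5/129.9)^(1/8) = (1.581986)^(1/8) = 1.059011
Growth rate = 1.059011 − 1 = 0.059011 = 5.9011%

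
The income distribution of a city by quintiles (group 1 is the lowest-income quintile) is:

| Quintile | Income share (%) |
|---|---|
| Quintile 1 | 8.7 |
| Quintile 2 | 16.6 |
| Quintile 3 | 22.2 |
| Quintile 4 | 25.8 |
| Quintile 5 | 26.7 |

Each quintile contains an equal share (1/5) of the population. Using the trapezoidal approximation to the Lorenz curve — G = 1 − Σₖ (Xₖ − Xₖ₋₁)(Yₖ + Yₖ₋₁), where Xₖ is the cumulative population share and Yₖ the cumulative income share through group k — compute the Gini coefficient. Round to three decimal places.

Cumulative income shares Yₖ: 0.0870, 0.2530, 0.4750, 0.7330, 1.0000
Σ (Xₖ−Xₖ₋₁)(Yₖ+Yₖ₋₁) = (1/5)(0.0870+0.0000) + (1/5)(0.2530+0.0870) + (1/5)(0.4750+0.2530) + (1/5)(0.7330+0.4750) + (1/5)(1.0000+0.7330)
  = 0.0174 + 0.0680 + 0.1456 + 0.2416 + 0.3466 = 0.8192
G = 1 − 0.8192 = 0.1808

0.181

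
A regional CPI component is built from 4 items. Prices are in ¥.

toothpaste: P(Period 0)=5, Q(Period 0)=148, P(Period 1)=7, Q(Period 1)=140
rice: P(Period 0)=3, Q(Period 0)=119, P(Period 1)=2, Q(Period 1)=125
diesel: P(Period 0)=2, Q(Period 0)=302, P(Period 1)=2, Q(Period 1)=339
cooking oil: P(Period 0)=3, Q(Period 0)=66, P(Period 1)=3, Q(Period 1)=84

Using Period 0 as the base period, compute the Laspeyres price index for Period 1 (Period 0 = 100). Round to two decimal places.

109.32

Laspeyres price index uses base-period quantities as weights.
ΣP(Period 1)·Q(Period 0) = 7×148 + 2×119 + 2×302 + 3×66 = 1036 + 238 + 604 + 198 = 2076
ΣP(Period 0)·Q(Period 0) = 5×148 + 3×119 + 2×302 + 3×66 = 740 + 357 + 604 + 198 = 1899
Index = 2076 / 1899 × 100 = 109.3207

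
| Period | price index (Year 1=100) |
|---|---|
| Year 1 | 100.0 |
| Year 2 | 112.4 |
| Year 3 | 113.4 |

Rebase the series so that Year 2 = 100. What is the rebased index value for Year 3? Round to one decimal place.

Rebased(Year 3) = 113.4 / 112.4 × 100 = 100.8897

100.9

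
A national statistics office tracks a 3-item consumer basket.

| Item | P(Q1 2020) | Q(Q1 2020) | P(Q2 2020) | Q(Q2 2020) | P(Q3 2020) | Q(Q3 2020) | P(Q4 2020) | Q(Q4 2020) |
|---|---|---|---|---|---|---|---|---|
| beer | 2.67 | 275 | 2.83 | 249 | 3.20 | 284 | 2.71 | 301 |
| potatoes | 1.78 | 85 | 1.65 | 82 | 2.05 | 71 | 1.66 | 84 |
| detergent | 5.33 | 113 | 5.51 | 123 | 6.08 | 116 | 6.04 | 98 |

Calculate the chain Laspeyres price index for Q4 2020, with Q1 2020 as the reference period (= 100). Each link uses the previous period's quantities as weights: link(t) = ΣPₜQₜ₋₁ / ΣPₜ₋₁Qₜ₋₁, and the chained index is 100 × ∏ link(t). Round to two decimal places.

Link Q1 2020→Q2 2020:
ΣP(Q2 2020)Q(Q1 2020) = 2.83×275 + 1.65×85 + 5.51×113 = 778.25 + 140.25 + 622.63 = 1541.13
ΣP(Q1 2020)Q(Q1 2020) = 2.67×275 + 1.78×85 + 5.33×113 = 734.25 + 151.3 + 602.29 = 1487.84
link = 1541.13/1487.84 = 1.035817
Link Q2 2020→Q3 2020:
ΣP(Q3 2020)Q(Q2 2020) = 3.20×249 + 2.05×82 + 6.08×123 = 796.8 + 168.1 + 747.84 = 1712.74
ΣP(Q2 2020)Q(Q2 2020) = 2.83×249 + 1.65×82 + 5.51×123 = 704.67 + 135.3 + 677.73 = 1517.7
link = 1712.74/1517.7 = 1.128510
Link Q3 2020→Q4 2020:
ΣP(Q4 2020)Q(Q3 2020) = 2.71×284 + 1.66×71 + 6.04×116 = 769.64 + 117.86 + 700.64 = 1588.14
ΣP(Q3 2020)Q(Q3 2020) = 3.20×284 + 2.05×71 + 6.08×116 = 908.8 + 145.55 + 705.28 = 1759.63
link = 1588.14/1759.63 = 0.902542
Chained index = 100 × 1.035817 × 1.128510 × 0.902542 = 105.5009

105.50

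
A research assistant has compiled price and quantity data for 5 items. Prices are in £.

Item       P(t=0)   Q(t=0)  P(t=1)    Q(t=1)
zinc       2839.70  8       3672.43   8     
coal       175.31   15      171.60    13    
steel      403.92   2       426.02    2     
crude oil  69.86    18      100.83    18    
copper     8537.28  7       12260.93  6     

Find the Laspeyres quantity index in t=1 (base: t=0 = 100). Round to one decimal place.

Laspeyres quantity index uses base-period prices as weights.
ΣP(t=0)·Q(t=1) = 2839.70×8 + 175.31×13 + 403.92×2 + 69.86×18 + 8537.28×6 = 22717.6 + 2279.03 + 807.84 + 1257.48 + 51223.68 = 78285.63
ΣP(t=0)·Q(t=0) = 2839.70×8 + 175.31×15 + 403.92×2 + 69.86×18 + 8537.28×7 = 22717.6 + 2629.65 + 807.84 + 1257.48 + 59760.96 = 87173.53
Index = 78285.63 / 87173.53 × 100 = 89.8044

89.8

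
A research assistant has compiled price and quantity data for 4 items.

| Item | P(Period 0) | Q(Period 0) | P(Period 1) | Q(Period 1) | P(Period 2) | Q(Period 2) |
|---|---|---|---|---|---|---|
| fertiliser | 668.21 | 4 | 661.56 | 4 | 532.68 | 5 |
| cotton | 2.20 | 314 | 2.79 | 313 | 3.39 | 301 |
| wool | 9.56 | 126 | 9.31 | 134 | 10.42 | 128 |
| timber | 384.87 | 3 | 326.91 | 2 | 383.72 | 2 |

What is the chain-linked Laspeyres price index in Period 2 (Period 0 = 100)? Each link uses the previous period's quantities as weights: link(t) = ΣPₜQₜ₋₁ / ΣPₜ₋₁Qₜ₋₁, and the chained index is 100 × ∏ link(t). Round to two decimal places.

97.99

Link Period 0→Period 1:
ΣP(Period 1)Q(Period 0) = 661.56×4 + 2.79×314 + 9.31×126 + 326.91×3 = 2646.24 + 876.06 + 1173.06 + 980.73 = 5676.09
ΣP(Period 0)Q(Period 0) = 668.21×4 + 2.20×314 + 9.56×126 + 384.87×3 = 2672.84 + 690.8 + 1204.56 + 1154.61 = 5722.81
link = 5676.09/5722.81 = 0.991836
Link Period 1→Period 2:
ΣP(Period 2)Q(Period 1) = 532.68×4 + 3.39×313 + 10.42×134 + 383.72×2 = 2130.72 + 1061.07 + 1396.28 + 767.44 = 5355.51
ΣP(Period 1)Q(Period 1) = 661.56×4 + 2.79×313 + 9.31×134 + 326.91×2 = 2646.24 + 873.27 + 1247.54 + 653.82 = 5420.87
link = 5355.51/5420.87 = 0.987943
Chained index = 100 × 0.991836 × 0.987943 = 97.9878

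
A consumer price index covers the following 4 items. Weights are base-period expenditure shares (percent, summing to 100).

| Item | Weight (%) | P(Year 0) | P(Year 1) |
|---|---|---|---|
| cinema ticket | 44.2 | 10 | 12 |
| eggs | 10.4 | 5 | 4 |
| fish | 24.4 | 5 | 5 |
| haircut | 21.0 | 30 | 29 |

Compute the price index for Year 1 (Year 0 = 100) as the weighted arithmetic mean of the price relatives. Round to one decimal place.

106.1

cinema ticket: 44.2 × (12/10) = 44.2 × 1.200000 = 53.0400
eggs: 10.4 × (4/5) = 10.4 × 0.800000 = 8.3200
fish: 24.4 × (5/5) = 24.4 × 1.000000 = 24.4000
haircut: 21.0 × (29/30) = 21.0 × 0.966667 = 20.3000
Index = Σ wᵢ·(p₁ᵢ/p₀ᵢ) = 53.0400 + 8.3200 + 24.4000 + 20.3000 = 106.0600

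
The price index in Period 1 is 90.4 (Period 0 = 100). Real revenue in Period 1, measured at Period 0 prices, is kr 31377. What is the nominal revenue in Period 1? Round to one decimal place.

28364.8

Nominal = Real × (Index/100) = 31377 × (90.4/100)
        = 31377 × 0.904 = 28364.8080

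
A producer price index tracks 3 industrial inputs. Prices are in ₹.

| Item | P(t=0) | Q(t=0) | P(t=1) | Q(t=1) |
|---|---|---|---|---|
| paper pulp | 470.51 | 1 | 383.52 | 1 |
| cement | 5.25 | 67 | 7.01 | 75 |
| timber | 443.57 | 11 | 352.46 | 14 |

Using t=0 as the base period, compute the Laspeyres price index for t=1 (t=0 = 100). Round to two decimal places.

Laspeyres price index uses base-period quantities as weights.
ΣP(t=1)·Q(t=0) = 383.52×1 + 7.01×67 + 352.46×11 = 383.52 + 469.67 + 3877.06 = 4730.25
ΣP(t=0)·Q(t=0) = 470.51×1 + 5.25×67 + 443.57×11 = 470.51 + 351.75 + 4879.27 = 5701.53
Index = 4730.25 / 5701.53 × 100 = 82.9646

82.96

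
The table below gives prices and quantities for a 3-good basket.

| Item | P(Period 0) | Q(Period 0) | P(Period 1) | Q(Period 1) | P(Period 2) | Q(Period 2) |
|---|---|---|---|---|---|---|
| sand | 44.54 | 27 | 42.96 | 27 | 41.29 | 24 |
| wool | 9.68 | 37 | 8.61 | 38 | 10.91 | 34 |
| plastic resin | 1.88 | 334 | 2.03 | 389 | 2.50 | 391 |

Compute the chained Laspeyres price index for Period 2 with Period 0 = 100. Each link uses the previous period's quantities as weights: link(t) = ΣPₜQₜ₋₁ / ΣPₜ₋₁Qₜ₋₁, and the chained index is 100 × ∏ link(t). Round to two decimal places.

Link Period 0→Period 1:
ΣP(Period 1)Q(Period 0) = 42.96×27 + 8.61×37 + 2.03×334 = 1159.92 + 318.57 + 678.02 = 2156.51
ΣP(Period 0)Q(Period 0) = 44.54×27 + 9.68×37 + 1.88×334 = 1202.58 + 358.16 + 627.92 = 2188.66
link = 2156.51/2188.66 = 0.985311
Link Period 1→Period 2:
ΣP(Period 2)Q(Period 1) = 41.29×27 + 10.91×38 + 2.50×389 = 1114.83 + 414.58 + 972.5 = 2501.91
ΣP(Period 1)Q(Period 1) = 42.96×27 + 8.61×38 + 2.03×389 = 1159.92 + 327.18 + 789.67 = 2276.77
link = 2501.91/2276.77 = 1.098886
Chained index = 100 × 0.985311 × 1.098886 = 108.2744

108.27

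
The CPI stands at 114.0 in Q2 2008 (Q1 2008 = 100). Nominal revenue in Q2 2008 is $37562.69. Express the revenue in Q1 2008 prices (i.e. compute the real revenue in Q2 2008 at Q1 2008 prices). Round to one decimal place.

Real = Nominal ÷ (Index/100) = 37562.69 ÷ (114.0/100)
     = 37562.69 ÷ 1.140 = 32949.7281

32949.7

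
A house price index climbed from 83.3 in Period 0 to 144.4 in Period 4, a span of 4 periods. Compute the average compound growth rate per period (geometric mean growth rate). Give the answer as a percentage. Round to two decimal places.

14.74%

Growth factor = (144.4/83.3)^(1/4) = (1.733493)^(1/4) = 1.147441
Growth rate = 1.147441 − 1 = 0.147441 = 14.7441%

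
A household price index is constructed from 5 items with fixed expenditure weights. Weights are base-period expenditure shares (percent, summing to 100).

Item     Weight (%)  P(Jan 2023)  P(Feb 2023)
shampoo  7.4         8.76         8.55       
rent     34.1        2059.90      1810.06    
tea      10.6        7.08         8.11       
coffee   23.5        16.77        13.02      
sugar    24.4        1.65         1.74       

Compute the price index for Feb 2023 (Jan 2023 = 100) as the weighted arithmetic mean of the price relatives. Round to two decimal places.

shampoo: 7.4 × (8.55/8.76) = 7.4 × 0.976027 = 7.2226
rent: 34.1 × (1810.06/2059.90) = 34.1 × 0.878713 = 29.9641
tea: 10.6 × (8.11/7.08) = 10.6 × 1.145480 = 12.1421
coffee: 23.5 × (13.02/16.77) = 23.5 × 0.776386 = 18.2451
sugar: 24.4 × (1.74/1.65) = 24.4 × 1.054545 = 25.7309
Index = Σ wᵢ·(p₁ᵢ/p₀ᵢ) = 7.2226 + 29.9641 + 12.1421 + 18.2451 + 25.7309 = 93.3048

93.30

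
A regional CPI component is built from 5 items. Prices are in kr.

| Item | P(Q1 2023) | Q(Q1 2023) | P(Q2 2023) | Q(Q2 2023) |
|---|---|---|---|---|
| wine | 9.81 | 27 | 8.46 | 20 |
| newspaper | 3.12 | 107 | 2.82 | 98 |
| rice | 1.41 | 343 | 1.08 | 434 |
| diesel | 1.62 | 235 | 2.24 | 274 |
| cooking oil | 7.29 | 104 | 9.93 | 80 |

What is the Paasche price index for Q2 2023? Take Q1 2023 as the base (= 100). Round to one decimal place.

Paasche price index uses current-period quantities as weights.
ΣP(Q2 2023)·Q(Q2 2023) = 8.46×20 + 2.82×98 + 1.08×434 + 2.24×274 + 9.93×80 = 169.2 + 276.36 + 468.72 + 613.76 + 794.4 = 2322.44
ΣP(Q1 2023)·Q(Q2 2023) = 9.81×20 + 3.12×98 + 1.41×434 + 1.62×274 + 7.29×80 = 196.2 + 305.76 + 611.94 + 443.88 + 583.2 = 2140.98
Index = 2322.44 / 2140.98 × 100 = 108.4756

108.5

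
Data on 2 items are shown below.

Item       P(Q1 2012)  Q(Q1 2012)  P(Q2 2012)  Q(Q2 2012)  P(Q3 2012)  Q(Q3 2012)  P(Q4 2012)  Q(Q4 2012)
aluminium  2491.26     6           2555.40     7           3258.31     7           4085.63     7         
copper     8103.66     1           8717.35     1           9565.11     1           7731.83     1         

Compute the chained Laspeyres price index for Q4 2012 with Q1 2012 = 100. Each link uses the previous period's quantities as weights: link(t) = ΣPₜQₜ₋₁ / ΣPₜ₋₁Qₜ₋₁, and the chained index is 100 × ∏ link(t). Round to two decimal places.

142.47

Link Q1 2012→Q2 2012:
ΣP(Q2 2012)Q(Q1 2012) = 2555.40×6 + 8717.35×1 = 15332.4 + 8717.35 = 24049.75
ΣP(Q1 2012)Q(Q1 2012) = 2491.26×6 + 8103.66×1 = 14947.56 + 8103.66 = 23051.22
link = 24049.75/23051.22 = 1.043318
Link Q2 2012→Q3 2012:
ΣP(Q3 2012)Q(Q2 2012) = 3258.31×7 + 9565.11×1 = 22808.17 + 9565.11 = 32373.28
ΣP(Q2 2012)Q(Q2 2012) = 2555.40×7 + 8717.35×1 = 17887.8 + 8717.35 = 26605.15
link = 32373.28/26605.15 = 1.216805
Link Q3 2012→Q4 2012:
ΣP(Q4 2012)Q(Q3 2012) = 4085.63×7 + 7731.83×1 = 28599.41 + 7731.83 = 36331.24
ΣP(Q3 2012)Q(Q3 2012) = 3258.31×7 + 9565.11×1 = 22808.17 + 9565.11 = 32373.28
link = 36331.24/32373.28 = 1.122260
Chained index = 100 × 1.043318 × 1.216805 × 1.122260 = 142.4725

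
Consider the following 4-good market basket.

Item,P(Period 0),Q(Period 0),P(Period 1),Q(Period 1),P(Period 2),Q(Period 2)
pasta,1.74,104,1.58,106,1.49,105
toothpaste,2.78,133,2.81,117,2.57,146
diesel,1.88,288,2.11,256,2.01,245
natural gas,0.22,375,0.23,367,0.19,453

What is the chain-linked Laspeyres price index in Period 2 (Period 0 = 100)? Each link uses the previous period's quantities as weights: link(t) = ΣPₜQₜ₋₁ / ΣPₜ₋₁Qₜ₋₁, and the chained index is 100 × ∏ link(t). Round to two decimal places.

Link Period 0→Period 1:
ΣP(Period 1)Q(Period 0) = 1.58×104 + 2.81×133 + 2.11×288 + 0.23×375 = 164.32 + 373.73 + 607.68 + 86.25 = 1231.98
ΣP(Period 0)Q(Period 0) = 1.74×104 + 2.78×133 + 1.88×288 + 0.22×375 = 180.96 + 369.74 + 541.44 + 82.5 = 1174.64
link = 1231.98/1174.64 = 1.048815
Link Period 1→Period 2:
ΣP(Period 2)Q(Period 1) = 1.49×106 + 2.57×117 + 2.01×256 + 0.19×367 = 157.94 + 300.69 + 514.56 + 69.73 = 1042.92
ΣP(Period 1)Q(Period 1) = 1.58×106 + 2.81×117 + 2.11×256 + 0.23×367 = 167.48 + 328.77 + 540.16 + 84.41 = 1120.82
link = 1042.92/1120.82 = 0.930497
Chained index = 100 × 1.048815 × 0.930497 = 97.5919

97.59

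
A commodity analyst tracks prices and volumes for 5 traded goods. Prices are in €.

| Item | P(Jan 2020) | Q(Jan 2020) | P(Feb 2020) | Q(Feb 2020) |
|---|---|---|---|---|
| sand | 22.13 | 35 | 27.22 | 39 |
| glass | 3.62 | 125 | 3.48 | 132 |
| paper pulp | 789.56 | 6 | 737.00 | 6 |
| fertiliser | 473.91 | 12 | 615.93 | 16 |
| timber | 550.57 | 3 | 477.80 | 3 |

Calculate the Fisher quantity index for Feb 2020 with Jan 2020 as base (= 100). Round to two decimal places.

Laspeyres component (base-period weights):
ΣP(Jan 2020)Q(Feb 2020) = 22.13×39 + 3.62×132 + 789.56×6 + 473.91×16 + 550.57×3 = 863.07 + 477.84 + 4737.36 + 7582.56 + 1651.71 = 15312.54
ΣP(Jan 2020)Q(Jan 2020) = 22.13×35 + 3.62×125 + 789.56×6 + 473.91×12 + 550.57×3 = 774.55 + 452.5 + 4737.36 + 5686.92 + 1651.71 = 13303.04
L = 15312.54 / 13303.04 × 100 = 115.1056
Paasche component (current-period weights):
ΣP(Feb 2020)Q(Feb 2020) = 27.22×39 + 3.48×132 + 737.00×6 + 615.93×16 + 477.80×3 = 1061.58 + 459.36 + 4422 + 9854.88 + 1433.4 = 17231.22
ΣP(Feb 2020)Q(Jan 2020) = 27.22×35 + 3.48×125 + 737.00×6 + 615.93×12 + 477.80×3 = 952.7 + 435 + 4422 + 7391.16 + 1433.4 = 14634.26
P = 17231.22 / 14634.26 × 100 = 117.7458
Fisher = √(L × P) = √(115.1056 × 117.7458) = 116.4182

116.42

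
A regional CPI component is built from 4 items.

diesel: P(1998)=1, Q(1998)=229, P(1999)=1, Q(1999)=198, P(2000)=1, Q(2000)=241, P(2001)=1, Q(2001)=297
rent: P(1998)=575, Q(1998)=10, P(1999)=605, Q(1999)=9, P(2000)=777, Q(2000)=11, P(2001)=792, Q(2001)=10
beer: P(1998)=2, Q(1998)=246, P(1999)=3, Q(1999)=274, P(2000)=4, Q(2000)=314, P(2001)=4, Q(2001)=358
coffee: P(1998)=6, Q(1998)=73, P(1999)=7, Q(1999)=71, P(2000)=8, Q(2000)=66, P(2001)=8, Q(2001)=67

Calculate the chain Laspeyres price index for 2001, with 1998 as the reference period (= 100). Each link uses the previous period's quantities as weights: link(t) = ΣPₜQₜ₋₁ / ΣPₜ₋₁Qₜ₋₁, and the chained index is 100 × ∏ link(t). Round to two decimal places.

140.75

Link 1998→1999:
ΣP(1999)Q(1998) = 1×229 + 605×10 + 3×246 + 7×73 = 229 + 6050 + 738 + 511 = 7528
ΣP(1998)Q(1998) = 1×229 + 575×10 + 2×246 + 6×73 = 229 + 5750 + 492 + 438 = 6909
link = 7528/6909 = 1.089593
Link 1999→2000:
ΣP(2000)Q(1999) = 1×198 + 777×9 + 4×274 + 8×71 = 198 + 6993 + 1096 + 568 = 8855
ΣP(1999)Q(1999) = 1×198 + 605×9 + 3×274 + 7×71 = 198 + 5445 + 822 + 497 = 6962
link = 8855/6962 = 1.271905
Link 2000→2001:
ΣP(2001)Q(2000) = 1×241 + 792×11 + 4×314 + 8×66 = 241 + 8712 + 1256 + 528 = 10737
ΣP(2000)Q(2000) = 1×241 + 777×11 + 4×314 + 8×66 = 241 + 8547 + 1256 + 528 = 10572
link = 10737/10572 = 1.015607
Chained index = 100 × 1.089593 × 1.271905 × 1.015607 = 140.7488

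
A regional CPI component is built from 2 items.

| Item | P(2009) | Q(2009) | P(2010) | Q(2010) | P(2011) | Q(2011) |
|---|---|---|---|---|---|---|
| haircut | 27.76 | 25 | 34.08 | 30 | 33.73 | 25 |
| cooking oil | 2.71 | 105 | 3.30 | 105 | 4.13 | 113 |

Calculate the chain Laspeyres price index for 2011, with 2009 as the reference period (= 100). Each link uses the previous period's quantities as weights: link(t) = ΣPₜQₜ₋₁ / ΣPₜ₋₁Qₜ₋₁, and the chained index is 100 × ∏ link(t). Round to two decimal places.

Link 2009→2010:
ΣP(2010)Q(2009) = 34.08×25 + 3.30×105 = 852 + 346.5 = 1198.5
ΣP(2009)Q(2009) = 27.76×25 + 2.71×105 = 694 + 284.55 = 978.55
link = 1198.5/978.55 = 1.224771
Link 2010→2011:
ΣP(2011)Q(2010) = 33.73×30 + 4.13×105 = 1011.9 + 433.65 = 1445.55
ΣP(2010)Q(2010) = 34.08×30 + 3.30×105 = 1022.4 + 346.5 = 1368.9
link = 1445.55/1368.9 = 1.055994
Chained index = 100 × 1.224771 × 1.055994 = 129.3351

129.34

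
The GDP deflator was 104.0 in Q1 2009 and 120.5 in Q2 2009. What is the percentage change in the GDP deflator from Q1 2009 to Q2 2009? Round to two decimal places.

15.87%

Change = (120.5 − 104.0) / 104.0 × 100
       = 16.5 / 104.0 × 100 = 15.8654%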